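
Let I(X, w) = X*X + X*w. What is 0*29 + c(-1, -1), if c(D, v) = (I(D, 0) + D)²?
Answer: 0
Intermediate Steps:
I(X, w) = X² + X*w
c(D, v) = (D + D²)² (c(D, v) = (D*(D + 0) + D)² = (D*D + D)² = (D² + D)² = (D + D²)²)
0*29 + c(-1, -1) = 0*29 + (-1)²*(1 - 1)² = 0 + 1*0² = 0 + 1*0 = 0 + 0 = 0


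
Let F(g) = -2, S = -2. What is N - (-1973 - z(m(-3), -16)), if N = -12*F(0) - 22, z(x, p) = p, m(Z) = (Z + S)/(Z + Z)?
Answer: 1959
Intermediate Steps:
m(Z) = (-2 + Z)/(2*Z) (m(Z) = (Z - 2)/(Z + Z) = (-2 + Z)/((2*Z)) = (-2 + Z)*(1/(2*Z)) = (-2 + Z)/(2*Z))
N = 2 (N = -12*(-2) - 22 = 24 - 22 = 2)
N - (-1973 - z(m(-3), -16)) = 2 - (-1973 - 1*(-16)) = 2 - (-1973 + 16) = 2 - 1*(-1957) = 2 + 1957 = 1959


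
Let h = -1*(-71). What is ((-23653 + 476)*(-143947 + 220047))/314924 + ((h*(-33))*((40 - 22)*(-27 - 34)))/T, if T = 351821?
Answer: -154930260433091/27699219151 ≈ -5593.3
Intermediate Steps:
h = 71
((-23653 + 476)*(-143947 + 220047))/314924 + ((h*(-33))*((40 - 22)*(-27 - 34)))/T = ((-23653 + 476)*(-143947 + 220047))/314924 + ((71*(-33))*((40 - 22)*(-27 - 34)))/351821 = -23177*76100*(1/314924) - 42174*(-61)*(1/351821) = -1763769700*1/314924 - 2343*(-1098)*(1/351821) = -440942425/78731 + 2572614*(1/351821) = -440942425/78731 + 2572614/351821 = -154930260433091/27699219151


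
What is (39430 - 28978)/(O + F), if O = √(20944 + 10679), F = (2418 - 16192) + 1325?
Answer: -65058474/77472989 - 5226*√31623/77472989 ≈ -0.85175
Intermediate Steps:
F = -12449 (F = -13774 + 1325 = -12449)
O = √31623 ≈ 177.83
(39430 - 28978)/(O + F) = (39430 - 28978)/(√31623 - 12449) = 10452/(-12449 + √31623)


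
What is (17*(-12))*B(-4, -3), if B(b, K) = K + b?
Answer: 1428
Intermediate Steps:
(17*(-12))*B(-4, -3) = (17*(-12))*(-3 - 4) = -204*(-7) = 1428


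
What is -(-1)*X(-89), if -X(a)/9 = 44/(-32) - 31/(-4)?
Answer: -459/8 ≈ -57.375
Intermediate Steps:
X(a) = -459/8 (X(a) = -9*(44/(-32) - 31/(-4)) = -9*(44*(-1/32) - 31*(-¼)) = -9*(-11/8 + 31/4) = -9*51/8 = -459/8)
-(-1)*X(-89) = -(-1)*(-459)/8 = -1*459/8 = -459/8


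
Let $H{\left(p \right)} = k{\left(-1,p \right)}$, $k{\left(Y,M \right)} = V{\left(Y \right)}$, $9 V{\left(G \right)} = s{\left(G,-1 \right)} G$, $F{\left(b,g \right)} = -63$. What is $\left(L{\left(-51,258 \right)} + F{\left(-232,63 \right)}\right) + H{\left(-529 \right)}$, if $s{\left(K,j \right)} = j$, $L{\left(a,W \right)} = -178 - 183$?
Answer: $- \frac{3815}{9} \approx -423.89$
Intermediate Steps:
$L{\left(a,W \right)} = -361$ ($L{\left(a,W \right)} = -178 - 183 = -361$)
$V{\left(G \right)} = - \frac{G}{9}$ ($V{\left(G \right)} = \frac{\left(-1\right) G}{9} = - \frac{G}{9}$)
$k{\left(Y,M \right)} = - \frac{Y}{9}$
$H{\left(p \right)} = \frac{1}{9}$ ($H{\left(p \right)} = \left(- \frac{1}{9}\right) \left(-1\right) = \frac{1}{9}$)
$\left(L{\left(-51,258 \right)} + F{\left(-232,63 \right)}\right) + H{\left(-529 \right)} = \left(-361 - 63\right) + \frac{1}{9} = -424 + \frac{1}{9} = - \frac{3815}{9}$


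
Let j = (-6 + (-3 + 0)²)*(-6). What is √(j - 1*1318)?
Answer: 2*I*√334 ≈ 36.551*I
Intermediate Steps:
j = -18 (j = (-6 + (-3)²)*(-6) = (-6 + 9)*(-6) = 3*(-6) = -18)
√(j - 1*1318) = √(-18 - 1*1318) = √(-18 - 1318) = √(-1336) = 2*I*√334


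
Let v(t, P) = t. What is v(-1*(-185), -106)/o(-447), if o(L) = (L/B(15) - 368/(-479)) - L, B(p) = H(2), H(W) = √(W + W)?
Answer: 177230/214849 ≈ 0.82491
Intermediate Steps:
H(W) = √2*√W (H(W) = √(2*W) = √2*√W)
B(p) = 2 (B(p) = √2*√2 = 2)
o(L) = 368/479 - L/2 (o(L) = (L/2 - 368/(-479)) - L = (L*(½) - 368*(-1/479)) - L = (L/2 + 368/479) - L = (368/479 + L/2) - L = 368/479 - L/2)
v(-1*(-185), -106)/o(-447) = (-1*(-185))/(368/479 - ½*(-447)) = 185/(368/479 + 447/2) = 185/(214849/958) = 185*(958/214849) = 177230/214849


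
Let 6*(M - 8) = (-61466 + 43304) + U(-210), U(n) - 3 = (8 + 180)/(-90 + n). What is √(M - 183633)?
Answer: I*√41996611/15 ≈ 432.03*I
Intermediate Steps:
U(n) = 3 + 188/(-90 + n) (U(n) = 3 + (8 + 180)/(-90 + n) = 3 + 188/(-90 + n))
M = -679186/225 (M = 8 + ((-61466 + 43304) + (-82 + 3*(-210))/(-90 - 210))/6 = 8 + (-18162 + (-82 - 630)/(-300))/6 = 8 + (-18162 - 1/300*(-712))/6 = 8 + (-18162 + 178/75)/6 = 8 + (⅙)*(-1361972/75) = 8 - 680986/225 = -679186/225 ≈ -3018.6)
√(M - 183633) = √(-679186/225 - 183633) = √(-41996611/225) = I*√41996611/15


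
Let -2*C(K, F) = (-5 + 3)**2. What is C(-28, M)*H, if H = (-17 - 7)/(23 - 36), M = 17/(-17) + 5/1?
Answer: -48/13 ≈ -3.6923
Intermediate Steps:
M = 4 (M = 17*(-1/17) + 5*1 = -1 + 5 = 4)
C(K, F) = -2 (C(K, F) = -(-5 + 3)**2/2 = -1/2*(-2)**2 = -1/2*4 = -2)
H = 24/13 (H = -24/(-13) = -24*(-1/13) = 24/13 ≈ 1.8462)
C(-28, M)*H = -2*24/13 = -48/13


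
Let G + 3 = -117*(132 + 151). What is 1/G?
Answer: -1/33114 ≈ -3.0199e-5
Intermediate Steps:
G = -33114 (G = -3 - 117*(132 + 151) = -3 - 117*283 = -3 - 33111 = -33114)
1/G = 1/(-33114) = -1/33114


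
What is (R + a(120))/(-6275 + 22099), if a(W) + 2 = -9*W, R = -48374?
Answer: -3091/989 ≈ -3.1254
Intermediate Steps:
a(W) = -2 - 9*W
(R + a(120))/(-6275 + 22099) = (-48374 + (-2 - 9*120))/(-6275 + 22099) = (-48374 + (-2 - 1080))/15824 = (-48374 - 1082)*(1/15824) = -49456*1/15824 = -3091/989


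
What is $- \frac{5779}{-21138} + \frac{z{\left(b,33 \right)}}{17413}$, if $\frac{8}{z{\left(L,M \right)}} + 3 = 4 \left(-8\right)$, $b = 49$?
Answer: $\frac{3521871341}{12882659790} \approx 0.27338$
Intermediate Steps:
$z{\left(L,M \right)} = - \frac{8}{35}$ ($z{\left(L,M \right)} = \frac{8}{-3 + 4 \left(-8\right)} = \frac{8}{-3 - 32} = \frac{8}{-35} = 8 \left(- \frac{1}{35}\right) = - \frac{8}{35}$)
$- \frac{5779}{-21138} + \frac{z{\left(b,33 \right)}}{17413} = - \frac{5779}{-21138} - \frac{8}{35 \cdot 17413} = \left(-5779\right) \left(- \frac{1}{21138}\right) - \frac{8}{609455} = \frac{5779}{21138} - \frac{8}{609455} = \frac{3521871341}{12882659790}$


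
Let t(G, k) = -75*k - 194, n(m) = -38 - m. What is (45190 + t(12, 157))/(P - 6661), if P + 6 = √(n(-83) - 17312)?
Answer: -221484407/44466156 - 33221*I*√17267/44466156 ≈ -4.981 - 0.098173*I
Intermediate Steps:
P = -6 + I*√17267 (P = -6 + √((-38 - 1*(-83)) - 17312) = -6 + √((-38 + 83) - 17312) = -6 + √(45 - 17312) = -6 + √(-17267) = -6 + I*√17267 ≈ -6.0 + 131.4*I)
t(G, k) = -194 - 75*k
(45190 + t(12, 157))/(P - 6661) = (45190 + (-194 - 75*157))/((-6 + I*√17267) - 6661) = (45190 + (-194 - 11775))/(-6667 + I*√17267) = (45190 - 11969)/(-6667 + I*√17267) = 33221/(-6667 + I*√17267)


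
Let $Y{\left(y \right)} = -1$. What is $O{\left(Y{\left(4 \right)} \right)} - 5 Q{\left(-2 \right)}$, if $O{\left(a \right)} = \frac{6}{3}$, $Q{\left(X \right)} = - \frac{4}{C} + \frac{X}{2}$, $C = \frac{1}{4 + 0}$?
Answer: $87$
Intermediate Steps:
$C = \frac{1}{4} \approx 0.25$
$Q{\left(X \right)} = -16 + \frac{X}{2}$ ($Q{\left(X \right)} = - 4 \frac{1}{\frac{1}{4}} + \frac{X}{2} = \left(-4\right) 4 + X \frac{1}{2} = -16 + \frac{X}{2}$)
$O{\left(a \right)} = 2$ ($O{\left(a \right)} = 6 \cdot \frac{1}{3} = 2$)
$O{\left(Y{\left(4 \right)} \right)} - 5 Q{\left(-2 \right)} = 2 - 5 \left(-16 + \frac{1}{2} \left(-2\right)\right) = 2 - 5 \left(-16 - 1\right) = 2 - -85 = 2 + 85 = 87$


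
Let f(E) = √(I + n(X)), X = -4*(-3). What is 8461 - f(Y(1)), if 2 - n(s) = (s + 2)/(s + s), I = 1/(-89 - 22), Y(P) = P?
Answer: 8461 - 25*√111/222 ≈ 8459.8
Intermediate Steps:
X = 12
I = -1/111 (I = 1/(-111) = -1/111 ≈ -0.0090090)
n(s) = 2 - (2 + s)/(2*s) (n(s) = 2 - (s + 2)/(s + s) = 2 - (2 + s)/(2*s))
f(E) = 25*√111/222 (f(E) = √(-1/111 + (3/2 - 1/12)) = √(-1/111 + 17/12) = √(625/444) = 25*√111/222)
8461 - f(Y(1)) = 8461 - 25*√111/222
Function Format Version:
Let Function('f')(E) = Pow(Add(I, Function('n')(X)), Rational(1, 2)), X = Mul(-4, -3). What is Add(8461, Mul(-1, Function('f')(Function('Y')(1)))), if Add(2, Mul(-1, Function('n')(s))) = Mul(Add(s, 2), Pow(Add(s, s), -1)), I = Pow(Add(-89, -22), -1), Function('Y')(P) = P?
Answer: Add(8461, Mul(Rational(-25, 222), Pow(111, Rational(1, 2)))) ≈ 8459.8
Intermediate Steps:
X = 12
I = Rational(-1, 111) (I = Pow(-111, -1) = Rational(-1, 111) ≈ -0.0090090)
Function('n')(s) = Add(2, Mul(Rational(-1, 2), Pow(s, -1), Add(2, s))) (Function('n')(s) = Add(2, Mul(-1, Mul(Add(s, 2), Pow(Add(s, s), -1)))) = Add(2, Mul(-1, Mul(Add(2, s), Pow(Mul(2, s), -1)))) = Add(2, Mul(-1, Mul(Add(2, s), Mul(Rational(1, 2), Pow(s, -1))))) = Add(2, Mul(-1, Mul(Rational(1, 2), Pow(s, -1), Add(2, s)))) = Add(2, Mul(Rational(-1, 2), Pow(s, -1), Add(2, s))))
Function('f')(E) = Mul(Rational(25, 222), Pow(111, Rational(1, 2))) (Function('f')(E) = Pow(Add(Rational(-1, 111), Add(Rational(3, 2), Mul(-1, Pow(12, -1)))), Rational(1, 2)) = Pow(Add(Rational(-1, 111), Add(Rational(3, 2), Mul(-1, Rational(1, 12)))), Rational(1, 2)) = Pow(Add(Rational(-1, 111), Add(Rational(3, 2), Rational(-1, 12))), Rational(1, 2)) = Pow(Add(Rational(-1, 111), Rational(17, 12)), Rational(1, 2)) = Pow(Rational(625, 444), Rational(1, 2)) = Mul(Rational(25, 222), Pow(111, Rational(1, 2))))
Add(8461, Mul(-1, Function('f')(Function('Y')(1)))) = Add(8461, Mul(-1, Mul(Rational(25, 222), Pow(111, Rational(1, 2))))) = Add(8461, Mul(Rational(-25, 222), Pow(111, Rational(1, 2))))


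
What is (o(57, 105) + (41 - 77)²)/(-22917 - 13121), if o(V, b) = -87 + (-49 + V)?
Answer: -1217/36038 ≈ -0.033770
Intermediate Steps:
o(V, b) = -136 + V
(o(57, 105) + (41 - 77)²)/(-22917 - 13121) = ((-136 + 57) + (41 - 77)²)/(-22917 - 13121) = (-79 + (-36)²)/(-36038) = (-79 + 1296)*(-1/36038) = 1217*(-1/36038) = -1217/36038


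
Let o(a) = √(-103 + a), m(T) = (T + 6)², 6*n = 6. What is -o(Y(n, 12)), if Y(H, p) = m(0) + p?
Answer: -I*√55 ≈ -7.4162*I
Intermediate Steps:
n = 1 (n = (⅙)*6 = 1)
m(T) = (6 + T)²
Y(H, p) = 36 + p (Y(H, p) = (6 + 0)² + p = 6² + p = 36 + p)
-o(Y(n, 12)) = -√(-103 + (36 + 12)) = -√(-103 + 48) = -√(-55) = -I*√55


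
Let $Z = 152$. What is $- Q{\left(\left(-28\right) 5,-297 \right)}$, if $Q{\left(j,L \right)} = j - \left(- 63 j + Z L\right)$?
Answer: $-36184$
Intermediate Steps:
$Q{\left(j,L \right)} = - 152 L + 64 j$ ($Q{\left(j,L \right)} = j - \left(- 63 j + 152 L\right) = - 152 L + 64 j$)
$- Q{\left(\left(-28\right) 5,-297 \right)} = - (\left(-152\right) \left(-297\right) + 64 \left(\left(-28\right) 5\right)) = - (45144 + 64 \left(-140\right)) = - (45144 - 8960) = \left(-1\right) 36184 = -36184$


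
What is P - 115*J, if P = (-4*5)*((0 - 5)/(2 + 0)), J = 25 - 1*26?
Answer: 165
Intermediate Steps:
J = -1 (J = 25 - 26 = -1)
P = 50 (P = -(-100)/2 = -20*(-5/2) = 50)
P - 115*J = 50 - 115*(-1) = 50 + 115 = 165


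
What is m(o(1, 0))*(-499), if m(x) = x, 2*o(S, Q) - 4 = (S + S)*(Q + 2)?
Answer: -1996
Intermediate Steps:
o(S, Q) = 2 + S*(2 + Q) (o(S, Q) = 2 + ((S + S)*(Q + 2))/2 = 2 + ((2*S)*(2 + Q))/2 = 2 + (2*S*(2 + Q))/2 = 2 + S*(2 + Q))
m(o(1, 0))*(-499) = (2 + 2*1 + 0*1)*(-499) = (2 + 2 + 0)*(-499) = 4*(-499) = -1996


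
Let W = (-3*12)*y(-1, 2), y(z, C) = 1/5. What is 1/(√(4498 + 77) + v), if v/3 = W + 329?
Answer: 8045/7728518 - 125*√183/23185554 ≈ 0.00096802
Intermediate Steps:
y(z, C) = ⅕
W = -36/5 (W = -3*12*(⅕) = -36*⅕ = -36/5 ≈ -7.2000)
v = 4827/5 (v = 3*(-36/5 + 329) = 3*(1609/5) = 4827/5 ≈ 965.40)
1/(√(4498 + 77) + v) = 1/(√(4498 + 77) + 4827/5) = 1/(√4575 + 4827/5) = 1/(5*√183 + 4827/5) = 1/(4827/5 + 5*√183)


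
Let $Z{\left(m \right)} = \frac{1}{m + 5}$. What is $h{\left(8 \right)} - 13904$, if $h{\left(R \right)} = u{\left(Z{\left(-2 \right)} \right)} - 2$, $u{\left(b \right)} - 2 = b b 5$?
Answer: $- \frac{125131}{9} \approx -13903.0$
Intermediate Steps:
$Z{\left(m \right)} = \frac{1}{5 + m}$
$u{\left(b \right)} = 2 + 5 b^{2}$ ($u{\left(b \right)} = 2 + b b 5 = 2 + b^{2} \cdot 5 = 2 + 5 b^{2}$)
$h{\left(R \right)} = \frac{5}{9}$ ($h{\left(R \right)} = \left(2 + 5 \left(\frac{1}{5 - 2}\right)^{2}\right) - 2 = \left(2 + 5 \left(\frac{1}{3}\right)^{2}\right) - 2 = \left(2 + \frac{5}{9}\right) - 2 = \frac{23}{9} - 2 = \frac{5}{9}$)
$h{\left(8 \right)} - 13904 = \frac{5}{9} - 13904 = - \frac{125131}{9}$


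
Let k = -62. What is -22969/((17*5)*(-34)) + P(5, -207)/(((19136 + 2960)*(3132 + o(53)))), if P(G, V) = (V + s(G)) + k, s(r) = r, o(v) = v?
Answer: 10102875428/1271162165 ≈ 7.9477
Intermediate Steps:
P(G, V) = -62 + G + V (P(G, V) = (V + G) - 62 = (G + V) - 62 = -62 + G + V)
-22969/((17*5)*(-34)) + P(5, -207)/(((19136 + 2960)*(3132 + o(53)))) = -22969/((17*5)*(-34)) + (-62 + 5 - 207)/(((19136 + 2960)*(3132 + 53))) = -22969/(85*(-34)) - 264/(22096*3185) = -22969/(-2890) - 264/70375760 = -22969*(-1/2890) - 264*1/70375760 = 22969/2890 - 33/8796970 = 10102875428/1271162165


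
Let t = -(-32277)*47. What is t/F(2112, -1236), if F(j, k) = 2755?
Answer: 52311/95 ≈ 550.64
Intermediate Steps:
t = 1517019 (t = -1113*(-1363) = 1517019)
t/F(2112, -1236) = 1517019/2755 = 1517019*(1/2755) = 52311/95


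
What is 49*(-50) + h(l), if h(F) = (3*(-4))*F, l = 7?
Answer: -2534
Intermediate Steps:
h(F) = -12*F
49*(-50) + h(l) = 49*(-50) - 12*7 = -2450 - 84 = -2534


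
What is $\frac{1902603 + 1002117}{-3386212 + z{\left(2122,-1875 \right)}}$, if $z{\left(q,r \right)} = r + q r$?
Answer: $- \frac{2904720}{7366837} \approx -0.3943$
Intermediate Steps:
$\frac{1902603 + 1002117}{-3386212 + z{\left(2122,-1875 \right)}} = \frac{1902603 + 1002117}{-3386212 - 1875 \left(1 + 2122\right)} = \frac{2904720}{-3386212 - 3980625} = \frac{2904720}{-7366837} = 2904720 \left(- \frac{1}{7366837}\right) = - \frac{2904720}{7366837}$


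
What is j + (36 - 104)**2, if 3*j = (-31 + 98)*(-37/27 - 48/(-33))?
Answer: 4121659/891 ≈ 4625.9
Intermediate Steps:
j = 1675/891 (j = ((-31 + 98)*(-37/27 - 48/(-33)))/3 = (67*(-37*1/27 - 48*(-1/33)))/3 = (67*(-37/27 + 16/11))/3 = (67*(25/297))/3 = (1/3)*(1675/297) = 1675/891 ≈ 1.8799)
j + (36 - 104)**2 = 1675/891 + (36 - 104)**2 = 1675/891 + (-68)**2 = 1675/891 + 4624 = 4121659/891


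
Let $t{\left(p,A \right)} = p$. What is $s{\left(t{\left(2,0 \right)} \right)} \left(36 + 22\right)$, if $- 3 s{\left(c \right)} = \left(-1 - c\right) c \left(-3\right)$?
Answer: $-348$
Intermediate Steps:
$s{\left(c \right)} = c \left(-1 - c\right)$ ($s{\left(c \right)} = - \frac{\left(-1 - c\right) c \left(-3\right)}{3} = - \frac{c \left(-1 - c\right) \left(-3\right)}{3} = - \frac{\left(-3\right) c \left(-1 - c\right)}{3} = c \left(-1 - c\right)$)
$s{\left(t{\left(2,0 \right)} \right)} \left(36 + 22\right) = \left(-1\right) 2 \left(1 + 2\right) \left(36 + 22\right) = \left(-1\right) 2 \cdot 3 \cdot 58 = \left(-6\right) 58 = -348$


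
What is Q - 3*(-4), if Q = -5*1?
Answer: 7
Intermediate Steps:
Q = -5
Q - 3*(-4) = -5 - 3*(-4) = -5 + 12 = 7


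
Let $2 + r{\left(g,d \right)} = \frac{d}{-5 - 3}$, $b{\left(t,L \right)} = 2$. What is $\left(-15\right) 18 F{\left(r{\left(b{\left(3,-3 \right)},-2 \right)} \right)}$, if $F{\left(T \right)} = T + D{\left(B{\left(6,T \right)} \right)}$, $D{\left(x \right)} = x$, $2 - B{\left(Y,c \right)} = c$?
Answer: $-540$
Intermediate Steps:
$B{\left(Y,c \right)} = 2 - c$
$r{\left(g,d \right)} = -2 - \frac{d}{8}$ ($r{\left(g,d \right)} = -2 + \frac{d}{-5 - 3} = -2 + \frac{d}{-8} = -2 - \frac{d}{8}$)
$F{\left(T \right)} = 2$ ($F{\left(T \right)} = T - \left(-2 + T\right) = 2$)
$\left(-15\right) 18 F{\left(r{\left(b{\left(3,-3 \right)},-2 \right)} \right)} = \left(-15\right) 18 \cdot 2 = \left(-270\right) 2 = -540$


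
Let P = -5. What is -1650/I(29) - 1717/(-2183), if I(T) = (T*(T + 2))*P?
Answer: 2263973/1962517 ≈ 1.1536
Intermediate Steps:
I(T) = -5*T*(2 + T) (I(T) = (T*(T + 2))*(-5) = (T*(2 + T))*(-5) = -5*T*(2 + T))
-1650/I(29) - 1717/(-2183) = -1650*(-1/(145*(2 + 29))) - 1717/(-2183) = -1650/((-5*29*31)) - 1717*(-1/2183) = -1650/(-4495) + 1717/2183 = -1650*(-1/4495) + 1717/2183 = 330/899 + 1717/2183 = 2263973/1962517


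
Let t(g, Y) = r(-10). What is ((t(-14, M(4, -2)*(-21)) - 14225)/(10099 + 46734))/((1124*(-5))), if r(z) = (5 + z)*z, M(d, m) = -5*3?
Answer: 405/9125756 ≈ 4.4380e-5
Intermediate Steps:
M(d, m) = -15
r(z) = z*(5 + z)
t(g, Y) = 50 (t(g, Y) = -10*(5 - 10) = -10*(-5) = 50)
((t(-14, M(4, -2)*(-21)) - 14225)/(10099 + 46734))/((1124*(-5))) = ((50 - 14225)/(10099 + 46734))/((1124*(-5))) = -14175/56833/(-5620) = -14175*1/56833*(-1/5620) = -2025/8119*(-1/5620) = 405/9125756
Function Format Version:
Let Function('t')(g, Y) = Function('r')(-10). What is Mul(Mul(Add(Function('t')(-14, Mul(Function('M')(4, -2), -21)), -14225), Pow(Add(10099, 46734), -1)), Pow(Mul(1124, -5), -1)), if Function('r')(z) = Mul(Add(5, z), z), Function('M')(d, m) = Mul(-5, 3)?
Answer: Rational(405, 9125756) ≈ 4.4380e-5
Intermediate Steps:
Function('M')(d, m) = -15
Function('r')(z) = Mul(z, Add(5, z))
Function('t')(g, Y) = 50 (Function('t')(g, Y) = Mul(-10, Add(5, -10)) = Mul(-10, -5) = 50)
Mul(Mul(Add(Function('t')(-14, Mul(Function('M')(4, -2), -21)), -14225), Pow(Add(10099, 46734), -1)), Pow(Mul(1124, -5), -1)) = Mul(Mul(Add(50, -14225), Pow(Add(10099, 46734), -1)), Pow(Mul(1124, -5), -1)) = Mul(Mul(-14175, Pow(56833, -1)), Pow(-5620, -1)) = Mul(Mul(-14175, Rational(1, 56833)), Rational(-1, 5620)) = Mul(Rational(-2025, 8119), Rational(-1, 5620)) = Rational(405, 9125756)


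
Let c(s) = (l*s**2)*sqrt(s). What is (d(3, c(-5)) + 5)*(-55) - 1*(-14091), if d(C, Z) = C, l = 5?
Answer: 13651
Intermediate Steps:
c(s) = 5*s**(5/2) (c(s) = (5*s**2)*sqrt(s) = 5*s**(5/2))
(d(3, c(-5)) + 5)*(-55) - 1*(-14091) = (3 + 5)*(-55) - 1*(-14091) = 8*(-55) + 14091 = -440 + 14091 = 13651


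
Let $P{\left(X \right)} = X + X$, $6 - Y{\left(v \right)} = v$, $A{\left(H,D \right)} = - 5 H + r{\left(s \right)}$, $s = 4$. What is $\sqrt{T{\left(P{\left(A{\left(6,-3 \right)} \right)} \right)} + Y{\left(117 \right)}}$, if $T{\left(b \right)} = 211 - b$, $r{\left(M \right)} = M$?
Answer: $2 \sqrt{38} \approx 12.329$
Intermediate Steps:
$A{\left(H,D \right)} = 4 - 5 H$ ($A{\left(H,D \right)} = - 5 H + 4 = 4 - 5 H$)
$Y{\left(v \right)} = 6 - v$
$P{\left(X \right)} = 2 X$
$\sqrt{T{\left(P{\left(A{\left(6,-3 \right)} \right)} \right)} + Y{\left(117 \right)}} = \sqrt{\left(211 - 2 \left(4 - 30\right)\right) + \left(6 - 117\right)} = \sqrt{\left(211 - 2 \left(-26\right)\right) - 111} = \sqrt{\left(211 - -52\right) - 111} = \sqrt{\left(211 + 52\right) - 111} = \sqrt{263 - 111} = \sqrt{152} = 2 \sqrt{38}$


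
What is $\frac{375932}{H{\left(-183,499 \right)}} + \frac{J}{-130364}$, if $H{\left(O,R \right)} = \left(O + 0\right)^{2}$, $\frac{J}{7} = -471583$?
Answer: $\frac{159557900857}{4365759996} \approx 36.548$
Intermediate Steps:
$J = -3301081$ ($J = 7 \left(-471583\right) = -3301081$)
$H{\left(O,R \right)} = O^{2}$
$\frac{375932}{H{\left(-183,499 \right)}} + \frac{J}{-130364} = \frac{375932}{\left(-183\right)^{2}} - \frac{3301081}{-130364} = \frac{375932}{33489} - - \frac{3301081}{130364} = 375932 \cdot \frac{1}{33489} + \frac{3301081}{130364} = \frac{375932}{33489} + \frac{3301081}{130364} = \frac{159557900857}{4365759996}$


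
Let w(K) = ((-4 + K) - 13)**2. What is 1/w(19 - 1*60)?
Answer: 1/3364 ≈ 0.00029727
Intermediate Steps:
w(K) = (-17 + K)**2
1/w(19 - 1*60) = 1/((-17 + (19 - 1*60))**2) = 1/((-17 + (19 - 60))**2) = 1/((-17 - 41)**2) = 1/((-58)**2) = 1/3364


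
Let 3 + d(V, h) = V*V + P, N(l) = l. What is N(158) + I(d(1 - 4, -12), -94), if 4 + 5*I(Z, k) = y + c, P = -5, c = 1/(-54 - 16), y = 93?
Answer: 61529/350 ≈ 175.80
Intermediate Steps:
c = -1/70 (c = 1/(-70) = -1/70 ≈ -0.014286)
d(V, h) = -8 + V² (d(V, h) = -3 + (V*V - 5) = -3 + (V² - 5) = -3 + (-5 + V²) = -8 + V²)
I(Z, k) = 6229/350 (I(Z, k) = -⅘ + (93 - 1/70)/5 = -⅘ + (⅕)*(6509/70) = -⅘ + 6509/350 = 6229/350)
N(158) + I(d(1 - 4, -12), -94) = 158 + 6229/350 = 61529/350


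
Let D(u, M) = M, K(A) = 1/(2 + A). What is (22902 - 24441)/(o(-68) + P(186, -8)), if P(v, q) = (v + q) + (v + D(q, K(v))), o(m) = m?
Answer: -289332/55649 ≈ -5.1992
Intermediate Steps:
P(v, q) = q + 1/(2 + v) + 2*v (P(v, q) = (v + q) + (v + 1/(2 + v)) = (q + v) + (v + 1/(2 + v)) = q + 1/(2 + v) + 2*v)
(22902 - 24441)/(o(-68) + P(186, -8)) = (22902 - 24441)/(-68 + (1 + (2 + 186)*(-8 + 2*186))/(2 + 186)) = -1539/(-68 + (1 + 188*(-8 + 372))/188) = -1539/(-68 + (1 + 188*364)/188) = -1539/(-68 + (1 + 68432)/188) = -1539/(-68 + (1/188)*68433) = -1539/(-68 + 68433/188) = -1539/55649/188 = -1539*188/55649 = -289332/55649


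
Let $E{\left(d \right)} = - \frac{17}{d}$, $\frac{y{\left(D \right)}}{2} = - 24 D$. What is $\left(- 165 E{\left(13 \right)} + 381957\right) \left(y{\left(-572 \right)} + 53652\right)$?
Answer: $\frac{402964496568}{13} \approx 3.0997 \cdot 10^{10}$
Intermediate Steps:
$y{\left(D \right)} = - 48 D$ ($y{\left(D \right)} = 2 \left(- 24 D\right) = - 48 D$)
$\left(- 165 E{\left(13 \right)} + 381957\right) \left(y{\left(-572 \right)} + 53652\right) = \left(- 165 \left(- \frac{17}{13}\right) + 381957\right) \left(\left(-48\right) \left(-572\right) + 53652\right) = \left(- 165 \left(\left(-17\right) \frac{1}{13}\right) + 381957\right) \left(27456 + 53652\right) = \left(\left(-165\right) \left(- \frac{17}{13}\right) + 381957\right) 81108 = \left(\frac{2805}{13} + 381957\right) 81108 = \frac{4968246}{13} \cdot 81108 = \frac{402964496568}{13}$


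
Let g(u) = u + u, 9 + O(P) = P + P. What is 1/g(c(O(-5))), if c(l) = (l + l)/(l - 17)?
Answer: 9/19 ≈ 0.47368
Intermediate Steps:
O(P) = -9 + 2*P (O(P) = -9 + (P + P) = -9 + 2*P)
c(l) = 2*l/(-17 + l) (c(l) = (2*l)/(-17 + l) = 2*l/(-17 + l))
g(u) = 2*u
1/g(c(O(-5))) = 1/(2*(2*(-9 + 2*(-5))/(-17 + (-9 + 2*(-5))))) = 1/(2*(2*(-9 - 10)/(-17 + (-9 - 10)))) = 1/(2*(2*(-19)/(-17 - 19))) = 1/(2*(2*(-19)/(-36))) = 1/(2*(2*(-19)*(-1/36))) = 1/(2*(19/18)) = 1/(19/9) = 9/19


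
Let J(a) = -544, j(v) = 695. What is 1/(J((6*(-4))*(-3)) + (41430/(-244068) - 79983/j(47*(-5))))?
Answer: -28271210/18637885689 ≈ -0.0015169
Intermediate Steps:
1/(J((6*(-4))*(-3)) + (41430/(-244068) - 79983/j(47*(-5)))) = 1/(-544 + (41430/(-244068) - 79983/695)) = 1/(-544 + (41430*(-1/244068) - 79983*1/695)) = 1/(-544 + (-6905/40678 - 79983/695)) = 1/(-544 - 3258347449/28271210) = 1/(-18637885689/28271210) = -28271210/18637885689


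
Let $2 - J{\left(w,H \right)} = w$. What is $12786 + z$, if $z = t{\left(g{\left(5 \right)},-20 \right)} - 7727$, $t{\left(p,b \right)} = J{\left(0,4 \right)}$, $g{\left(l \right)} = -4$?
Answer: $5061$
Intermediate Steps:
$J{\left(w,H \right)} = 2 - w$
$t{\left(p,b \right)} = 2$ ($t{\left(p,b \right)} = 2 - 0 = 2 + 0 = 2$)
$z = -7725$ ($z = 2 - 7727 = -7725$)
$12786 + z = 12786 - 7725 = 5061$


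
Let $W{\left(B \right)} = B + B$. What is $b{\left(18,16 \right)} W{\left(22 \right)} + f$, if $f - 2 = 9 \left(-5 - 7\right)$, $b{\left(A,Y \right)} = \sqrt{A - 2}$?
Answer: $70$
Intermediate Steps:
$b{\left(A,Y \right)} = \sqrt{-2 + A}$
$W{\left(B \right)} = 2 B$
$f = -106$ ($f = 2 + 9 \left(-5 - 7\right) = 2 + 9 \left(-12\right) = 2 - 108 = -106$)
$b{\left(18,16 \right)} W{\left(22 \right)} + f = \sqrt{-2 + 18} \cdot 2 \cdot 22 - 106 = \sqrt{16} \cdot 44 - 106 = 4 \cdot 44 - 106 = 176 - 106 = 70$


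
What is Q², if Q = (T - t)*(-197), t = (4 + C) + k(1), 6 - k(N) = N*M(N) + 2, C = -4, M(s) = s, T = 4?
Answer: 38809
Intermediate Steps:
k(N) = 4 - N² (k(N) = 6 - (N*N + 2) = 6 - (N² + 2) = 6 - (2 + N²) = 6 + (-2 - N²) = 4 - N²)
t = 3 (t = (4 - 4) + (4 - 1*1²) = 0 + (4 - 1*1) = 0 + (4 - 1) = 0 + 3 = 3)
Q = -197 (Q = (4 - 1*3)*(-197) = (4 - 3)*(-197) = 1*(-197) = -197)
Q² = (-197)² = 38809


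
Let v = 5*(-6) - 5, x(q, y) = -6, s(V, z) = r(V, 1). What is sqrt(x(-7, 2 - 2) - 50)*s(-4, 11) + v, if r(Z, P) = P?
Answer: -35 + 2*I*sqrt(14) ≈ -35.0 + 7.4833*I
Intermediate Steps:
s(V, z) = 1
v = -35 (v = -30 - 5 = -35)
sqrt(x(-7, 2 - 2) - 50)*s(-4, 11) + v = sqrt(-6 - 50)*1 - 35 = sqrt(-56)*1 - 35 = (2*I*sqrt(14))*1 - 35 = 2*I*sqrt(14) - 35 = -35 + 2*I*sqrt(14)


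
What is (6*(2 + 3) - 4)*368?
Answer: 9568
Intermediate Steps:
(6*(2 + 3) - 4)*368 = (6*5 - 4)*368 = (30 - 4)*368 = 26*368 = 9568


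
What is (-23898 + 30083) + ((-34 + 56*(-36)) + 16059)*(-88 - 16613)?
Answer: -233958124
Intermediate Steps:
(-23898 + 30083) + ((-34 + 56*(-36)) + 16059)*(-88 - 16613) = 6185 + ((-34 - 2016) + 16059)*(-16701) = 6185 + (-2050 + 16059)*(-16701) = 6185 + 14009*(-16701) = 6185 - 233964309 = -233958124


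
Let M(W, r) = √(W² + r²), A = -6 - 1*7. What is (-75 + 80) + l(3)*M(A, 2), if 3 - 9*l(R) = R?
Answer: 5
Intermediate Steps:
A = -13 (A = -6 - 7 = -13)
l(R) = ⅓ - R/9
(-75 + 80) + l(3)*M(A, 2) = (-75 + 80) + (⅓ - ⅑*3)*√((-13)² + 2²) = 5 + (⅓ - ⅓)*√(169 + 4) = 5 + 0*√173 = 5 + 0 = 5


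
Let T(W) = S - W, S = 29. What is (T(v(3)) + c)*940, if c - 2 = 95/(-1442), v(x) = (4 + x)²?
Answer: -12243970/721 ≈ -16982.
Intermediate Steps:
T(W) = 29 - W
c = 2789/1442 (c = 2 + 95/(-1442) = 2 + 95*(-1/1442) = 2 - 95/1442 = 2789/1442 ≈ 1.9341)
(T(v(3)) + c)*940 = ((29 - (4 + 3)²) + 2789/1442)*940 = ((29 - 1*7²) + 2789/1442)*940 = ((29 - 1*49) + 2789/1442)*940 = ((29 - 49) + 2789/1442)*940 = (-20 + 2789/1442)*940 = -26051/1442*940 = -12243970/721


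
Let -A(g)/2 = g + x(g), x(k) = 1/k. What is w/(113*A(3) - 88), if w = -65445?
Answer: 196335/2524 ≈ 77.787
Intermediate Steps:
x(k) = 1/k
A(g) = -2*g - 2/g (A(g) = -2*(g + 1/g) = -2*g - 2/g)
w/(113*A(3) - 88) = -65445/(113*(-2*3 - 2/3) - 88) = -65445/(113*(-6 - 2*⅓) - 88) = -65445/(113*(-6 - ⅔) - 88) = -65445/(113*(-20/3) - 88) = -65445/(-2260/3 - 88) = -65445/(-2524/3) = -65445*(-3/2524) = 196335/2524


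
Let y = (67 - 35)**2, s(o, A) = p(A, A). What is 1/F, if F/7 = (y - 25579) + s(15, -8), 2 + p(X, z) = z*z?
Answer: -1/171451 ≈ -5.8326e-6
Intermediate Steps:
p(X, z) = -2 + z**2 (p(X, z) = -2 + z*z = -2 + z**2)
s(o, A) = -2 + A**2
y = 1024 (y = 32**2 = 1024)
F = -171451 (F = 7*((1024 - 25579) + (-2 + (-8)**2)) = 7*(-24555 + (-2 + 64)) = 7*(-24555 + 62) = 7*(-24493) = -171451)
1/F = 1/(-171451) = -1/171451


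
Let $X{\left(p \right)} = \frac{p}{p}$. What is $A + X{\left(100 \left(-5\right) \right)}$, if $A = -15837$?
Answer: $-15836$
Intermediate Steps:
$X{\left(p \right)} = 1$
$A + X{\left(100 \left(-5\right) \right)} = -15837 + 1 = -15836$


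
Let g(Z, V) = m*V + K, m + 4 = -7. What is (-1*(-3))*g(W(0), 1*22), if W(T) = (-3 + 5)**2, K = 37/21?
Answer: -5045/7 ≈ -720.71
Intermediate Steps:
K = 37/21 (K = 37*(1/21) = 37/21 ≈ 1.7619)
W(T) = 4 (W(T) = 2**2 = 4)
m = -11 (m = -4 - 7 = -11)
g(Z, V) = 37/21 - 11*V (g(Z, V) = -11*V + 37/21 = 37/21 - 11*V)
(-1*(-3))*g(W(0), 1*22) = (-1*(-3))*(37/21 - 11*22) = 3*(37/21 - 11*22) = 3*(37/21 - 242) = 3*(-5045/21) = -5045/7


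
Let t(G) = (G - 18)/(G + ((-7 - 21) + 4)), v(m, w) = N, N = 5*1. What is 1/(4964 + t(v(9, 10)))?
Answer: 19/94329 ≈ 0.00020142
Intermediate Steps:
N = 5
v(m, w) = 5
t(G) = (-18 + G)/(-24 + G) (t(G) = (-18 + G)/(G + (-28 + 4)) = (-18 + G)/(G - 24) = (-18 + G)/(-24 + G))
1/(4964 + t(v(9, 10))) = 1/(4964 + (-18 + 5)/(-24 + 5)) = 1/(4964 - 13/(-19)) = 1/(4964 - 1/19*(-13)) = 1/(4964 + 13/19) = 1/(94329/19) = 19/94329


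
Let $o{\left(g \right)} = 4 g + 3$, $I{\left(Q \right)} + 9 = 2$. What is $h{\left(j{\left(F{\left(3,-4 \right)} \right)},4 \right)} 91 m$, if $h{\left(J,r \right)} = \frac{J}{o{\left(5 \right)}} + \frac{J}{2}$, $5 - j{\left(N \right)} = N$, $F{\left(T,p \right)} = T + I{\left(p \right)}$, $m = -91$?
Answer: $- \frac{1863225}{46} \approx -40505.0$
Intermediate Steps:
$I{\left(Q \right)} = -7$ ($I{\left(Q \right)} = -9 + 2 = -7$)
$o{\left(g \right)} = 3 + 4 g$
$F{\left(T,p \right)} = -7 + T$ ($F{\left(T,p \right)} = T - 7 = -7 + T$)
$j{\left(N \right)} = 5 - N$
$h{\left(J,r \right)} = \frac{25 J}{46}$ ($h{\left(J,r \right)} = \frac{J}{3 + 4 \cdot 5} + \frac{J}{2} = \frac{J}{3 + 20} + J \frac{1}{2} = \frac{J}{23} + \frac{J}{2} = \frac{25 J}{46}$)
$h{\left(j{\left(F{\left(3,-4 \right)} \right)},4 \right)} 91 m = \frac{25 \left(5 - \left(-7 + 3\right)\right)}{46} \cdot 91 \left(-91\right) = \frac{25 \left(5 - -4\right)}{46} \cdot 91 \left(-91\right) = \frac{25 \left(5 + 4\right)}{46} \cdot 91 \left(-91\right) = \frac{25}{46} \cdot 9 \cdot 91 \left(-91\right) = \frac{225}{46} \cdot 91 \left(-91\right) = \frac{20475}{46} \left(-91\right) = - \frac{1863225}{46}$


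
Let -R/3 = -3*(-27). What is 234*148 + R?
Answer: 34389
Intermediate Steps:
R = -243 (R = -(-9)*(-27) = -3*81 = -243)
234*148 + R = 234*148 - 243 = 34632 - 243 = 34389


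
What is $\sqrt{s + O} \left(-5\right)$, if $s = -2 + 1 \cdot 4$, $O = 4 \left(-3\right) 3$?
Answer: $- 5 i \sqrt{34} \approx - 29.155 i$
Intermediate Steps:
$O = -36$ ($O = \left(-12\right) 3 = -36$)
$s = 2$ ($s = -2 + 4 = 2$)
$\sqrt{s + O} \left(-5\right) = \sqrt{2 - 36} \left(-5\right) = \sqrt{-34} \left(-5\right) = i \sqrt{34} \left(-5\right) = - 5 i \sqrt{34}$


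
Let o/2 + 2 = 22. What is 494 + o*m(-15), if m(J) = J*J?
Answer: 9494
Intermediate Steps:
o = 40 (o = -4 + 2*22 = -4 + 44 = 40)
m(J) = J²
494 + o*m(-15) = 494 + 40*(-15)² = 494 + 40*225 = 494 + 9000 = 9494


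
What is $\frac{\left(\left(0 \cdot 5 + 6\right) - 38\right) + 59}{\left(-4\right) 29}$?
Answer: $- \frac{27}{116} \approx -0.23276$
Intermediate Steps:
$\frac{\left(\left(0 \cdot 5 + 6\right) - 38\right) + 59}{\left(-4\right) 29} = \frac{\left(\left(0 + 6\right) - 38\right) + 59}{-116} = - \frac{\left(6 - 38\right) + 59}{116} = - \frac{-32 + 59}{116} = \left(- \frac{1}{116}\right) 27 = - \frac{27}{116}$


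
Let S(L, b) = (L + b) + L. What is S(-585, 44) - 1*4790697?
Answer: -4791823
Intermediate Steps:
S(L, b) = b + 2*L
S(-585, 44) - 1*4790697 = (44 + 2*(-585)) - 1*4790697 = (44 - 1170) - 4790697 = -1126 - 4790697 = -4791823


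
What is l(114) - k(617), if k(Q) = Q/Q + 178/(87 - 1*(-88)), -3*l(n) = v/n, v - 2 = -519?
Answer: -30251/59850 ≈ -0.50545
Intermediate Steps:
v = -517 (v = 2 - 519 = -517)
l(n) = 517/(3*n) (l(n) = -(-517)/(3*n) = 517/(3*n))
k(Q) = 353/175 (k(Q) = 1 + 178/(87 + 88) = 1 + 178/175 = 353/175)
l(114) - k(617) = (517/3)/114 - 1*353/175 = (517/3)*(1/114) - 353/175 = 517/342 - 353/175 = -30251/59850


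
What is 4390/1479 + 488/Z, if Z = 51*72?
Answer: 41279/13311 ≈ 3.1011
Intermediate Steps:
Z = 3672
4390/1479 + 488/Z = 4390/1479 + 488/3672 = 4390*(1/1479) + 488*(1/3672) = 4390/1479 + 61/459 = 41279/13311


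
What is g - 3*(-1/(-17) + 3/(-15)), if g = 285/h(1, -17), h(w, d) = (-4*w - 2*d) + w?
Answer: 25341/2635 ≈ 9.6171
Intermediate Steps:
h(w, d) = -3*w - 2*d
g = 285/31 (g = 285/(-3*1 - 2*(-17)) = 285/(-3 + 34) = 285/31 ≈ 9.1935)
g - 3*(-1/(-17) + 3/(-15)) = 285/31 - 3*(-1/(-17) + 3/(-15)) = 285/31 - 3*(-1*(-1/17) + 3*(-1/15)) = 285/31 - 3*(1/17 - ⅕) = 285/31 - 3*(-12/85) = 285/31 + 36/85 = 25341/2635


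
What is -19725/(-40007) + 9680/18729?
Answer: 756697285/749291103 ≈ 1.0099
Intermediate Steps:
-19725/(-40007) + 9680/18729 = -19725*(-1/40007) + 9680*(1/18729) = 19725/40007 + 9680/18729 = 756697285/749291103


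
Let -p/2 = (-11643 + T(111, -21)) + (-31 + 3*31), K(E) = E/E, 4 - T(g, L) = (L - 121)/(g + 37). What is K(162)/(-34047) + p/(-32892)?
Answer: -9722265491/13811778396 ≈ -0.70391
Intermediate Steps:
T(g, L) = 4 - (-121 + L)/(37 + g) (T(g, L) = 4 - (L - 121)/(g + 37) = 4 - (-121 + L)/(37 + g))
K(E) = 1
p = 856627/37 (p = -2*((-11643 + (269 - 1*(-21) + 4*111)/(37 + 111)) + (-31 + 3*31)) = -2*((-11643 + (269 + 21 + 444)/148) + (-31 + 93)) = -2*((-11643 + (1/148)*734) + 62) = -2*((-11643 + 367/74) + 62) = -2*(-861215/74 + 62) = -2*(-856627/74) = 856627/37 ≈ 23152.)
K(162)/(-34047) + p/(-32892) = 1/(-34047) + (856627/37)/(-32892) = 1*(-1/34047) + (856627/37)*(-1/32892) = -1/34047 - 856627/1217004 = -9722265491/13811778396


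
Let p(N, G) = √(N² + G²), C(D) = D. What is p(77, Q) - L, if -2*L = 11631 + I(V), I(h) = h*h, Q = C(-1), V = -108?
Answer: 23295/2 + √5930 ≈ 11725.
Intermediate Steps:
Q = -1
I(h) = h²
p(N, G) = √(G² + N²)
L = -23295/2 (L = -(11631 + (-108)²)/2 = -(11631 + 11664)/2 = -½*23295 = -23295/2 ≈ -11648.)
p(77, Q) - L = √((-1)² + 77²) - 1*(-23295/2) = √(1 + 5929) + 23295/2 = √5930 + 23295/2 = 23295/2 + √5930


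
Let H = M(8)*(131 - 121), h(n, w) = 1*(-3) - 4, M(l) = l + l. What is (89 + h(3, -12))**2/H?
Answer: 1681/40 ≈ 42.025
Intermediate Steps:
M(l) = 2*l
h(n, w) = -7 (h(n, w) = -3 - 4 = -7)
H = 160 (H = (2*8)*(131 - 121) = 16*10 = 160)
(89 + h(3, -12))**2/H = (89 - 7)**2/160 = 82**2*(1/160) = 6724*(1/160) = 1681/40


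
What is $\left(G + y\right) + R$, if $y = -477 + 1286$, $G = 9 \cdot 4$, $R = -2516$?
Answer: $-1671$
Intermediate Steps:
$G = 36$
$y = 809$
$\left(G + y\right) + R = \left(36 + 809\right) - 2516 = 845 - 2516 = -1671$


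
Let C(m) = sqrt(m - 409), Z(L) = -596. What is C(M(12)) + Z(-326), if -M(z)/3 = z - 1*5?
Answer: -596 + I*sqrt(430) ≈ -596.0 + 20.736*I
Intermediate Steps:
M(z) = 15 - 3*z (M(z) = -3*(z - 1*5) = -3*(z - 5) = -3*(-5 + z) = 15 - 3*z)
C(m) = sqrt(-409 + m)
C(M(12)) + Z(-326) = sqrt(-409 + (15 - 3*12)) - 596 = sqrt(-409 + (15 - 36)) - 596 = sqrt(-409 - 21) - 596 = sqrt(-430) - 596 = I*sqrt(430) - 596 = -596 + I*sqrt(430)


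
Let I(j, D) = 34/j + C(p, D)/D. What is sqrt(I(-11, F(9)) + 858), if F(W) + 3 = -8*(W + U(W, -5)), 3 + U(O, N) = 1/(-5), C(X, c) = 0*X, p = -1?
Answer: 2*sqrt(25861)/11 ≈ 29.239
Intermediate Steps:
C(X, c) = 0
U(O, N) = -16/5 (U(O, N) = -3 + 1/(-5) = -3 - 1/5 = -16/5)
F(W) = 113/5 - 8*W (F(W) = -3 - 8*(W - 16/5) = -3 - 8*(-16/5 + W) = -3 + (128/5 - 8*W) = 113/5 - 8*W)
I(j, D) = 34/j (I(j, D) = 34/j + 0/D = 34/j + 0 = 34/j)
sqrt(I(-11, F(9)) + 858) = sqrt(34/(-11) + 858) = sqrt(34*(-1/11) + 858) = sqrt(-34/11 + 858) = sqrt(9404/11) = 2*sqrt(25861)/11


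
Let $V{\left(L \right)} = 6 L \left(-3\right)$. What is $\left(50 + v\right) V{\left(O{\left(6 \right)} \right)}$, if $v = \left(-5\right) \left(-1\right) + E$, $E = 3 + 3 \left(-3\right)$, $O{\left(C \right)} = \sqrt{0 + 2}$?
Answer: $- 882 \sqrt{2} \approx -1247.3$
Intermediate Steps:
$O{\left(C \right)} = \sqrt{2}$
$E = -6$ ($E = 3 - 9 = -6$)
$v = -1$ ($v = \left(-5\right) \left(-1\right) - 6 = 5 - 6 = -1$)
$V{\left(L \right)} = - 18 L$
$\left(50 + v\right) V{\left(O{\left(6 \right)} \right)} = \left(50 - 1\right) \left(- 18 \sqrt{2}\right) = 49 \left(- 18 \sqrt{2}\right) = - 882 \sqrt{2}$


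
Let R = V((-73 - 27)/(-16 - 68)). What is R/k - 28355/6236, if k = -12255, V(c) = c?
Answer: -1459491385/320973156 ≈ -4.5471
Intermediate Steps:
R = 25/21 (R = (-73 - 27)/(-16 - 68) = -100/(-84) = -100*(-1/84) = 25/21 ≈ 1.1905)
R/k - 28355/6236 = (25/21)/(-12255) - 28355/6236 = (25/21)*(-1/12255) - 28355*1/6236 = -5/51471 - 28355/6236 = -1459491385/320973156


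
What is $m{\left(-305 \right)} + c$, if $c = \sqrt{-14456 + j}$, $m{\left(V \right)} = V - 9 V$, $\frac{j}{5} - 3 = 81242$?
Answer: $2440 + \sqrt{391769} \approx 3065.9$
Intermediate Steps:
$j = 406225$ ($j = 15 + 5 \cdot 81242 = 15 + 406210 = 406225$)
$m{\left(V \right)} = - 8 V$
$c = \sqrt{391769}$ ($c = \sqrt{-14456 + 406225} = \sqrt{391769} \approx 625.91$)
$m{\left(-305 \right)} + c = \left(-8\right) \left(-305\right) + \sqrt{391769} = 2440 + \sqrt{391769}$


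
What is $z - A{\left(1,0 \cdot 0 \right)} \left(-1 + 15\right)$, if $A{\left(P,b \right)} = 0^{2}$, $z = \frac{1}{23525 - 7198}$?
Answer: $\frac{1}{16327} \approx 6.1248 \cdot 10^{-5}$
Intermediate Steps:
$z = \frac{1}{16327} \approx 6.1248 \cdot 10^{-5}$
$A{\left(P,b \right)} = 0$
$z - A{\left(1,0 \cdot 0 \right)} \left(-1 + 15\right) = \frac{1}{16327} - 0 \left(-1 + 15\right) = \frac{1}{16327} - 0 \cdot 14 = \frac{1}{16327} - 0 = \frac{1}{16327} + 0 = \frac{1}{16327}$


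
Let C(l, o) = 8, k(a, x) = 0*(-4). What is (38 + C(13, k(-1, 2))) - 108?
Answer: -62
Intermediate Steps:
k(a, x) = 0
(38 + C(13, k(-1, 2))) - 108 = (38 + 8) - 108 = 46 - 108 = -62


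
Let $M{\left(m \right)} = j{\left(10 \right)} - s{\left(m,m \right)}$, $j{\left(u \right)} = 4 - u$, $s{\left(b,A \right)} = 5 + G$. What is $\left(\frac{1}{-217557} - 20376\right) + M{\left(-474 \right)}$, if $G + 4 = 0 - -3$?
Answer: $- \frac{4435117003}{217557} \approx -20386.0$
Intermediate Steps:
$G = -1$ ($G = -4 + \left(0 - -3\right) = -4 + \left(0 + 3\right) = -4 + 3 = -1$)
$s{\left(b,A \right)} = 4$ ($s{\left(b,A \right)} = 5 - 1 = 4$)
$M{\left(m \right)} = -10$ ($M{\left(m \right)} = \left(4 - 10\right) - 4 = -6 - 4 = -10$)
$\left(\frac{1}{-217557} - 20376\right) + M{\left(-474 \right)} = \left(\frac{1}{-217557} - 20376\right) - 10 = \left(- \frac{1}{217557} - 20376\right) - 10 = - \frac{4432941433}{217557} - 10 = - \frac{4435117003}{217557}$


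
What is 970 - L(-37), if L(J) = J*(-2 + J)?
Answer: -473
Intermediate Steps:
970 - L(-37) = 970 - (-37)*(-2 - 37) = 970 - (-37)*(-39) = 970 - 1*1443 = 970 - 1443 = -473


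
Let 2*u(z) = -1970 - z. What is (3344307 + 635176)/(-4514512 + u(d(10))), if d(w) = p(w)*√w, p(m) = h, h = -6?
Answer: -17969343548051/20389713156919 - 11938449*√10/20389713156919 ≈ -0.88130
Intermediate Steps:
p(m) = -6
d(w) = -6*√w
u(z) = -985 - z/2 (u(z) = (-1970 - z)/2 = -985 - z/2)
(3344307 + 635176)/(-4514512 + u(d(10))) = (3344307 + 635176)/(-4514512 + (-985 - (-3)*√10)) = 3979483/(-4514512 + (-985 + 3*√10)) = 3979483/(-4515497 + 3*√10)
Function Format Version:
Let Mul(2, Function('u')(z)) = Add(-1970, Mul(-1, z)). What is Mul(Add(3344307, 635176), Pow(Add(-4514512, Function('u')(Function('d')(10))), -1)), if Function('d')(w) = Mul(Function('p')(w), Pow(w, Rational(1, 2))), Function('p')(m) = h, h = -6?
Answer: Add(Rational(-17969343548051, 20389713156919), Mul(Rational(-11938449, 20389713156919), Pow(10, Rational(1, 2)))) ≈ -0.88130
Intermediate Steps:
Function('p')(m) = -6
Function('d')(w) = Mul(-6, Pow(w, Rational(1, 2)))
Function('u')(z) = Add(-985, Mul(Rational(-1, 2), z)) (Function('u')(z) = Mul(Rational(1, 2), Add(-1970, Mul(-1, z))) = Add(-985, Mul(Rational(-1, 2), z)))
Mul(Add(3344307, 635176), Pow(Add(-4514512, Function('u')(Function('d')(10))), -1)) = Mul(Add(3344307, 635176), Pow(Add(-4514512, Add(-985, Mul(Rational(-1, 2), Mul(-6, Pow(10, Rational(1, 2)))))), -1)) = Mul(3979483, Pow(Add(-4514512, Add(-985, Mul(3, Pow(10, Rational(1, 2))))), -1)) = Mul(3979483, Pow(Add(-4515497, Mul(3, Pow(10, Rational(1, 2)))), -1))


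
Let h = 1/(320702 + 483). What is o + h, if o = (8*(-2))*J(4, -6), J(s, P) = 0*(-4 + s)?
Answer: 1/321185 ≈ 3.1135e-6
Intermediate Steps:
J(s, P) = 0
h = 1/321185 ≈ 3.1135e-6
o = 0 (o = (8*(-2))*0 = -16*0 = 0)
o + h = 0 + 1/321185 = 1/321185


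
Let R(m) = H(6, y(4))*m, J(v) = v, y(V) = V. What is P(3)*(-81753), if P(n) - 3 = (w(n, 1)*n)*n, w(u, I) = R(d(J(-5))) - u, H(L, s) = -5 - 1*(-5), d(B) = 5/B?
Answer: 1962072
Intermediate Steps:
H(L, s) = 0 (H(L, s) = -5 + 5 = 0)
R(m) = 0 (R(m) = 0*m = 0)
w(u, I) = -u (w(u, I) = 0 - u = -u)
P(n) = 3 - n**3 (P(n) = 3 + ((-n)*n)*n = 3 + (-n**2)*n = 3 - n**3)
P(3)*(-81753) = (3 - 1*3**3)*(-81753) = (3 - 1*27)*(-81753) = (3 - 27)*(-81753) = -24*(-81753) = 1962072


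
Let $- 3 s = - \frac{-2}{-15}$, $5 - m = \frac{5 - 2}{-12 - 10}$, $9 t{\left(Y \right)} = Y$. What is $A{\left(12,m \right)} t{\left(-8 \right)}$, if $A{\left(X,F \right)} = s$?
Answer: $- \frac{16}{405} \approx -0.039506$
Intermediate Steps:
$t{\left(Y \right)} = \frac{Y}{9}$
$m = \frac{113}{22}$ ($m = 5 - \frac{5 - 2}{-12 - 10} = 5 - \frac{3}{-12 - 10} = 5 - \frac{3}{-22} = 5 - 3 \left(- \frac{1}{22}\right) = 5 - - \frac{3}{22} = 5 + \frac{3}{22} = \frac{113}{22} \approx 5.1364$)
$s = \frac{2}{45}$ ($s = - \frac{\left(-1\right) \left(- \frac{2}{-15}\right)}{3} = - \frac{\left(-1\right) \left(\left(-2\right) \left(- \frac{1}{15}\right)\right)}{3} = - \frac{\left(-1\right) \frac{2}{15}}{3} = \left(- \frac{1}{3}\right) \left(- \frac{2}{15}\right) = \frac{2}{45} \approx 0.044444$)
$A{\left(X,F \right)} = \frac{2}{45}$
$A{\left(12,m \right)} t{\left(-8 \right)} = \frac{2 \cdot \frac{1}{9} \left(-8\right)}{45} = \frac{2}{45} \left(- \frac{8}{9}\right) = - \frac{16}{405}$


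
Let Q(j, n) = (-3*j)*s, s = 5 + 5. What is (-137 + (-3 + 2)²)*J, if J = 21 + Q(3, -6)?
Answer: 9384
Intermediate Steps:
s = 10
Q(j, n) = -30*j (Q(j, n) = -3*j*10 = -30*j)
J = -69 (J = 21 - 30*3 = 21 - 90 = -69)
(-137 + (-3 + 2)²)*J = (-137 + (-3 + 2)²)*(-69) = (-137 + (-1)²)*(-69) = (-137 + 1)*(-69) = -136*(-69) = 9384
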